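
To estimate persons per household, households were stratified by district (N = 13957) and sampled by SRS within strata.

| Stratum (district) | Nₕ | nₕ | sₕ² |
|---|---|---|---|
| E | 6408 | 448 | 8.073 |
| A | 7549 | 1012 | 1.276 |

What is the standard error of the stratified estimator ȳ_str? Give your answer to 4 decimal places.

0.0621

Var(ȳ_str) = Σₕ Wₕ²(1 − fₕ)sₕ²/nₕ with Wₕ = Nₕ/N, N = 13957.
E: Wₕ = 0.45912445; term = 0.45912445²·(1 − 0.06991261)·8.073/448 = 0.003532983.
A: Wₕ = 0.54087555; term = 0.54087555²·(1 − 0.13405749)·1.276/1012 = 3.1941398 × 10^-4.
Sum = 0.003852397.
SE = √(0.003852397) = 0.0621.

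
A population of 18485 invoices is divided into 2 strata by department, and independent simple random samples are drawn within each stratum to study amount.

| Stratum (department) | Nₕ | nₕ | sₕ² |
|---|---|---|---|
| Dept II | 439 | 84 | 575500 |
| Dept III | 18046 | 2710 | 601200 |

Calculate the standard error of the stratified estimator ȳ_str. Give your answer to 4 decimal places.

13.5206

Var(ȳ_str) = Σₕ Wₕ²(1 − fₕ)sₕ²/nₕ with Wₕ = Nₕ/N, N = 18485.
Dept II: Wₕ = 0.02374899; term = 0.02374899²·(1 − 0.19134396)·575500/84 = 3.124784.
Dept III: Wₕ = 0.97625101; term = 0.97625101²·(1 − 0.15017178)·601200/2710 = 179.68169.
Sum = 182.80647.
SE = √(182.80647) = 13.5206.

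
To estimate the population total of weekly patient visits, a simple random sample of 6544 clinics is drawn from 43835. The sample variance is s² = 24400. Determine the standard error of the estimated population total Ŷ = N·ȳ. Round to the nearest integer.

78070

Var(Ŷ) = N²·Var(ȳ) = N²·(1 − n/N)·s²/n.
f = 6544/43835 = 0.14928710; Var(ȳ) = 0.85071290·24400/6544 = 3.1719735.
Var(Ŷ) = 43835² · 3.1719735 = 6.09497 × 10^9.
SE(Ŷ) = √(6.09497 × 10^9) = 78070.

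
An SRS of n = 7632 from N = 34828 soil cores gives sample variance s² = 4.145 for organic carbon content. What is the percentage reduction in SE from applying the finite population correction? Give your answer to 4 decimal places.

f = n/N = 7632/34828 = 0.21913403.
SE_no-fpc = √(s²/n) = 0.023304677; SE_fpc = √((1−f)s²/n) = 0.020593556.
Ratio = √(1−f) = 0.88366621. Reduction = 100·(1 − 0.88366621) = 11.6334%.

11.6334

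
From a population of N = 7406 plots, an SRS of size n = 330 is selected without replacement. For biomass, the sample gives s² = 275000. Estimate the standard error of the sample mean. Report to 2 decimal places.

Under SRS without replacement, Var(ȳ) = (1 − f)·s²/n with f = n/N = 330/7406 = 0.04455847.
Var(ȳ) = (1 − 0.04455847)·275000/330 = 0.95544153·833.33333 = 796.20128.
SE(ȳ) = √(796.20128) = 28.22.

28.22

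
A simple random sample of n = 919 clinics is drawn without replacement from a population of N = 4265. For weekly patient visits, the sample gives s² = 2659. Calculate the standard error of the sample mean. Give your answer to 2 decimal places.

Under SRS without replacement, Var(ȳ) = (1 − f)·s²/n with f = n/N = 919/4265 = 0.21547479.
Var(ȳ) = (1 − 0.21547479)·2659/919 = 0.78452521·2.8933624 = 2.2699157.
SE(ȳ) = √(2.2699157) = 1.51.

1.51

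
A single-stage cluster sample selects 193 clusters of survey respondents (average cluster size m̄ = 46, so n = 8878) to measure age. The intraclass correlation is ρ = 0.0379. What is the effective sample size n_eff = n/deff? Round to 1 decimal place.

deff = 1 + (46 − 1)·0.0379 = 1 + 1.7055 = 2.7055.
n_eff = 8878 / 2.7055 = 3281.5.

3281.5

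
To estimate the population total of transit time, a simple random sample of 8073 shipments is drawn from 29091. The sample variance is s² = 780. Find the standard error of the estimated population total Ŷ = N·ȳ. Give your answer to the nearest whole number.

7686

Var(Ŷ) = N²·Var(ȳ) = N²·(1 − n/N)·s²/n.
f = 8073/29091 = 0.27750851; Var(ȳ) = 0.72249149·780/8073 = 0.069805941.
Var(Ŷ) = 29091² · 0.069805941 = 5.907581 × 10^7.
SE(Ŷ) = √(5.907581 × 10^7) = 7686.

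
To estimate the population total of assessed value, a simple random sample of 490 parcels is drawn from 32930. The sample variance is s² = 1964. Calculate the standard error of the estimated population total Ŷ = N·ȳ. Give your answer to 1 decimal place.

Var(Ŷ) = N²·Var(ȳ) = N²·(1 − n/N)·s²/n.
f = 490/32930 = 0.01488005; Var(ȳ) = 0.98511995·1964/490 = 3.9485216.
Var(Ŷ) = 32930² · 3.9485216 = 4.2817172 × 10^9.
SE(Ŷ) = √(4.2817172 × 10^9) = 65434.8.

65434.8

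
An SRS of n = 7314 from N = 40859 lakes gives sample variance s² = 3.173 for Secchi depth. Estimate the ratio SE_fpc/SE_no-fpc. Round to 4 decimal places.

f = n/N = 7314/40859 = 0.17900585.
SE_no-fpc = √(s²/n) = 0.020828479; SE_fpc = √((1−f)s²/n) = 0.01887242.
Ratio = √(1−f) = 0.90608728.

0.9061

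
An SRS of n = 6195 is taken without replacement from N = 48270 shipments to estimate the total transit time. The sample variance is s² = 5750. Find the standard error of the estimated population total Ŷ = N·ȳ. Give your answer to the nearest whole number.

Var(Ŷ) = N²·Var(ȳ) = N²·(1 − n/N)·s²/n.
f = 6195/48270 = 0.12834058; Var(ȳ) = 0.87165942·5750/6195 = 0.80904627.
Var(Ŷ) = 48270² · 0.80904627 = 1.8850721 × 10^9.
SE(Ŷ) = √(1.8850721 × 10^9) = 43417.

43417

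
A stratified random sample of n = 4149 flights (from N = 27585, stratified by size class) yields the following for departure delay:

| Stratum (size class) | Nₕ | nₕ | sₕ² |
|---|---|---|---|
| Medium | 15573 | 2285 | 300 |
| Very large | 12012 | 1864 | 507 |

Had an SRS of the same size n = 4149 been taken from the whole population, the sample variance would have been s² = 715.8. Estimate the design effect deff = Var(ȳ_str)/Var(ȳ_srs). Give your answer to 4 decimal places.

Var(ȳ_str) = Σ Wₕ²(1−fₕ)sₕ²/nₕ with Wₕ = Nₕ/27585:
  Medium: (15573/27585)²·(1−2285/15573)·300/2285 = 0.035704337
  Very large: (12012/27585)²·(1−1864/12012)·507/1864 = 0.043572438
  → Var(ȳ_str) = 0.079276775.
Var(ȳ_srs) = (1 − 4149/27585)·715.8/4149 = 0.14657461.
deff = 0.079276775 / 0.14657461 = 0.5409.

0.5409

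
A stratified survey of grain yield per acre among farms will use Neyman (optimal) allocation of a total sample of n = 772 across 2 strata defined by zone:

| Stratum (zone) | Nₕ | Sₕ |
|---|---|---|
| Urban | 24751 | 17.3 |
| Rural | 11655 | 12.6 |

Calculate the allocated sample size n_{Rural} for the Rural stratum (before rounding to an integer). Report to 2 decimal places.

Neyman allocation: nₕ = n·NₕSₕ / Σⱼ NⱼSⱼ.
Σ NⱼSⱼ = 24751·17.3 + 11655·12.6 = 575045.3.
n_{Rural} = 772·11655·12.6 / 575045.3 = 197.15.

197.15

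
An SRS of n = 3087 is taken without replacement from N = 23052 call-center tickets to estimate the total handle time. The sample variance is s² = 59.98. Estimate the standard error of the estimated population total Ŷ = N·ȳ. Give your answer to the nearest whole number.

2990

Var(Ŷ) = N²·Var(ȳ) = N²·(1 − n/N)·s²/n.
f = 3087/23052 = 0.13391463; Var(ȳ) = 0.86608537·59.98/3087 = 0.016827924.
Var(Ŷ) = 23052² · 0.016827924 = 8.9422697 × 10^6.
SE(Ŷ) = √(8.9422697 × 10^6) = 2990.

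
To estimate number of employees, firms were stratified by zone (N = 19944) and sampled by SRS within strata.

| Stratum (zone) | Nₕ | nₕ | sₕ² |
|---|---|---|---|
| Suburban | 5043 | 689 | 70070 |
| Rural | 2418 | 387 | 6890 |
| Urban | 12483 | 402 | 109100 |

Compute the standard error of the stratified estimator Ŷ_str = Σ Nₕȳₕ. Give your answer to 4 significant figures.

Var(Ŷ_str) = Σₕ Nₕ²(1 − fₕ)sₕ²/nₕ.
Suburban: 5043²·(1 − 689/5043)·70070/689 = 2.233008 × 10^9.
Rural: 2418²·(1 − 387/2418)·6890/387 = 8.7432818 × 10^7.
Urban: 12483²·(1 − 402/12483)·109100/402 = 4.0928003 × 10^10.
Sum = 4.3248444 × 10^10.
SE = √(4.3248444 × 10^10) = 208000.

208000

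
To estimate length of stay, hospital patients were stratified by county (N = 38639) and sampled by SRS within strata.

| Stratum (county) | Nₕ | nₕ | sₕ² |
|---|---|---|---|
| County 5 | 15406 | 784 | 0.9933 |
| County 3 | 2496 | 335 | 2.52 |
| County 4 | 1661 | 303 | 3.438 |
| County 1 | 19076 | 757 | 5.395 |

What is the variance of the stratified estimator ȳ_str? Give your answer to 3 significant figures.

Var(ȳ_str) = Σₕ Wₕ²(1 − fₕ)sₕ²/nₕ with Wₕ = Nₕ/N, N = 38639.
County 5: Wₕ = 0.39871632; term = 0.39871632²·(1 − 0.05088926)·0.9933/784 = 1.911654 × 10^-4.
County 3: Wₕ = 0.06459795; term = 0.06459795²·(1 − 0.13421474)·2.52/335 = 2.7177113 × 10^-5.
County 4: Wₕ = 0.04298765; term = 0.04298765²·(1 − 0.18242023)·3.438/303 = 1.7142766 × 10^-5.
County 1: Wₕ = 0.49369808; term = 0.49369808²·(1 − 0.03968337)·5.395/757 = 0.0016681415.
Sum = 0.0019036268.

0.00190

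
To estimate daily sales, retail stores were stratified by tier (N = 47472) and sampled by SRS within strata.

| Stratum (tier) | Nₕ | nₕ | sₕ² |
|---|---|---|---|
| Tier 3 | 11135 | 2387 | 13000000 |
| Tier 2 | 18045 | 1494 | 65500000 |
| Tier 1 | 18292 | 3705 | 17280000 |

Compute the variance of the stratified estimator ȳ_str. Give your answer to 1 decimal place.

6597.9

Var(ȳ_str) = Σₕ Wₕ²(1 − fₕ)sₕ²/nₕ with Wₕ = Nₕ/N, N = 47472.
Tier 3: Wₕ = 0.23455932; term = 0.23455932²·(1 − 0.21436911)·13000000/2387 = 235.40456.
Tier 2: Wₕ = 0.38011881; term = 0.38011881²·(1 − 0.08279302)·65500000/1494 = 5810.2761.
Tier 1: Wₕ = 0.38532187; term = 0.38532187²·(1 − 0.20254756)·17280000/3705 = 552.21429.
Sum = 6597.895.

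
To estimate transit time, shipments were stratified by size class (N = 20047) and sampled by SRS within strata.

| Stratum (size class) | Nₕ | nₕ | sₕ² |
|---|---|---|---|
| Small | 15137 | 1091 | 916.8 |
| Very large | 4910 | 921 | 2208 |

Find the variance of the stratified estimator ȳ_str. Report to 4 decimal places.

Var(ȳ_str) = Σₕ Wₕ²(1 − fₕ)sₕ²/nₕ with Wₕ = Nₕ/N, N = 20047.
Small: Wₕ = 0.75507557; term = 0.75507557²·(1 − 0.07207505)·916.8/1091 = 0.44457348.
Very large: Wₕ = 0.24492443; term = 0.24492443²·(1 − 0.18757637)·2208/921 = 0.11683856.
Sum = 0.56141204.

0.5614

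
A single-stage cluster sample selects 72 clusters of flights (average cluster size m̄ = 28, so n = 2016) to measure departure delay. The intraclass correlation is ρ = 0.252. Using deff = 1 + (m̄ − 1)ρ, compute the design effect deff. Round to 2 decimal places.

deff = 1 + (28 − 1)·0.252 = 1 + 6.804 = 7.804.

7.80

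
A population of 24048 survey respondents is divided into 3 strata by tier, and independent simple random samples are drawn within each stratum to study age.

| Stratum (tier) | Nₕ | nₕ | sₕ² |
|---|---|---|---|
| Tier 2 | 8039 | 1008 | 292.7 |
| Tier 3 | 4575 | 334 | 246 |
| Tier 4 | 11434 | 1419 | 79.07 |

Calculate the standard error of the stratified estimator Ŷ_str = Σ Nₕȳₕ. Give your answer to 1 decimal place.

6089.7

Var(Ŷ_str) = Σₕ Nₕ²(1 − fₕ)sₕ²/nₕ.
Tier 2: 8039²·(1 − 1008/8039)·292.7/1008 = 1.6412749 × 10^7.
Tier 3: 4575²·(1 − 334/4575)·246/334 = 1.4290519 × 10^7.
Tier 4: 11434²·(1 − 1419/11434)·79.07/1419 = 6.3808493 × 10^6.
Sum = 3.7084117 × 10^7.
SE = √(3.7084117 × 10^7) = 6089.7.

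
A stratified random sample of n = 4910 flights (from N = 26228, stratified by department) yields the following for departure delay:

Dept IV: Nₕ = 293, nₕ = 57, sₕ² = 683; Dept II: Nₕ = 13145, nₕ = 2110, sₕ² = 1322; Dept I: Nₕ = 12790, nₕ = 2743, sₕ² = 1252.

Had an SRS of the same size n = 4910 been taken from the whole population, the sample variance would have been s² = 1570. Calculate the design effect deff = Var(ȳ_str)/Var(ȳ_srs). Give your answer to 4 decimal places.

Var(ȳ_str) = Σ Wₕ²(1−fₕ)sₕ²/nₕ with Wₕ = Nₕ/26228:
  Dept IV: (293/26228)²·(1−57/293)·683/57 = 0.0012044676
  Dept II: (13145/26228)²·(1−2110/13145)·1322/2110 = 0.13211483
  Dept I: (12790/26228)²·(1−2743/12790)·1252/2743 = 0.085261922
  → Var(ȳ_str) = 0.21858122.
Var(ȳ_srs) = (1 − 4910/26228)·1570/4910 = 0.25989591.
deff = 0.21858122 / 0.25989591 = 0.8410.

0.8410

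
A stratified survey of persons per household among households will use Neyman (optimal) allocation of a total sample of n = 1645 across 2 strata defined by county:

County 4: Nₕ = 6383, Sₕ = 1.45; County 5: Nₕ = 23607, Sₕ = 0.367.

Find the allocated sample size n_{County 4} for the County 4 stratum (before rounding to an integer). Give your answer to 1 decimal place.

849.7

Neyman allocation: nₕ = n·NₕSₕ / Σⱼ NⱼSⱼ.
Σ NⱼSⱼ = 6383·1.45 + 23607·0.367 = 17919.119.
n_{County 4} = 1645·6383·1.45 / 17919.119 = 849.7.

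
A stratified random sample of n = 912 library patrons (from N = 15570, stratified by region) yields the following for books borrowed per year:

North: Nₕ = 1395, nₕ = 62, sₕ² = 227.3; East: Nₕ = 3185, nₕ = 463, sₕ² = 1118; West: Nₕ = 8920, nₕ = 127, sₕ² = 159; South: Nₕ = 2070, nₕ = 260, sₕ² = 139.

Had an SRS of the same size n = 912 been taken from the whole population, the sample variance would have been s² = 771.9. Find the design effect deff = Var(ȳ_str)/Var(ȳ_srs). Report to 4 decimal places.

0.6624

Var(ȳ_str) = Σ Wₕ²(1−fₕ)sₕ²/nₕ with Wₕ = Nₕ/15570:
  North: (1395/15570)²·(1−62/1395)·227.3/62 = 0.028121267
  East: (3185/15570)²·(1−463/3185)·1118/463 = 0.086353739
  West: (8920/15570)²·(1−127/8920)·159/127 = 0.40505883
  South: (2070/15570)²·(1−260/2070)·139/260 = 0.0082625319
  → Var(ȳ_str) = 0.52779637.
Var(ȳ_srs) = (1 − 912/15570)·771.9/912 = 0.79680547.
deff = 0.52779637 / 0.79680547 = 0.6624.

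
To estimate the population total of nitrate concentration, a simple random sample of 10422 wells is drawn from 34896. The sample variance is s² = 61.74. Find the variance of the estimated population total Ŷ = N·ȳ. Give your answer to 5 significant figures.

Var(Ŷ) = N²·Var(ȳ) = N²·(1 − n/N)·s²/n.
f = 10422/34896 = 0.29865887; Var(ȳ) = 0.70134113·61.74/10422 = 0.0041547497.
Var(Ŷ) = 34896² · 0.0041547497 = 5.0593667 × 10^6.

5.0594 × 10^6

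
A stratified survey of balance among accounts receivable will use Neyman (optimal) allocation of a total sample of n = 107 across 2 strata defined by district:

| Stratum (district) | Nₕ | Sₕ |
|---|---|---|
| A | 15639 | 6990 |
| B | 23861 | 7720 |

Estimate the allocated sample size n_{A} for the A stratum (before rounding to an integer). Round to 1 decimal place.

39.8

Neyman allocation: nₕ = n·NₕSₕ / Σⱼ NⱼSⱼ.
Σ NⱼSⱼ = 15639·6990 + 23861·7720 = 2.9352353 × 10^8.
n_{A} = 107·15639·6990 / (2.9352353 × 10^8) = 39.8.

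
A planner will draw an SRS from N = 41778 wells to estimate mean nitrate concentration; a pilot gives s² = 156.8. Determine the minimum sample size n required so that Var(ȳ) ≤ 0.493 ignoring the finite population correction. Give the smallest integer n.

Without fpc, n₀ = s²/D = 156.8/0.493 = 318.0527.
Rounding up, n = 319.

319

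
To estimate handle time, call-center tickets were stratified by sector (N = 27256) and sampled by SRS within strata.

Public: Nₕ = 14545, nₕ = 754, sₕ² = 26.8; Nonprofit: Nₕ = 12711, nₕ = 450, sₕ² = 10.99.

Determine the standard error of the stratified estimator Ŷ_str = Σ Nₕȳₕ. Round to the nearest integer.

3307

Var(Ŷ_str) = Σₕ Nₕ²(1 − fₕ)sₕ²/nₕ.
Public: 14545²·(1 − 754/14545)·26.8/754 = 7.1297275 × 10^6.
Nonprofit: 12711²·(1 − 450/12711)·10.99/450 = 3.8061929 × 10^6.
Sum = 1.093592 × 10^7.
SE = √(1.093592 × 10^7) = 3307.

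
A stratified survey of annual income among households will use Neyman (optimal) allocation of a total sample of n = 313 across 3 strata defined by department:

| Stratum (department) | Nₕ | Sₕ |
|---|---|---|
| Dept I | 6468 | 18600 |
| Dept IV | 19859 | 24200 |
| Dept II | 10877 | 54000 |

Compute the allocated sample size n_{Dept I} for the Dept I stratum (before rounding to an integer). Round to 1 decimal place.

Neyman allocation: nₕ = n·NₕSₕ / Σⱼ NⱼSⱼ.
Σ NⱼSⱼ = 6468·18600 + 19859·24200 + 10877·54000 = 1.1882506 × 10^9.
n_{Dept I} = 313·6468·18600 / (1.1882506 × 10^9) = 31.7.

31.7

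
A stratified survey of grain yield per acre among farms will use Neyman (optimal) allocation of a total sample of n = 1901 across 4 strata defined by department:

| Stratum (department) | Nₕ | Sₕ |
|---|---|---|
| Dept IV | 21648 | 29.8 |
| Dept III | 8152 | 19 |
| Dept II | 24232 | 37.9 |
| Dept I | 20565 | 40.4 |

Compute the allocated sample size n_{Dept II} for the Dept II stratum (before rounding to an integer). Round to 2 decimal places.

684.86

Neyman allocation: nₕ = n·NₕSₕ / Σⱼ NⱼSⱼ.
Σ NⱼSⱼ = 21648·29.8 + 8152·19 + 24232·37.9 + 20565·40.4 = 2.5492172 × 10^6.
n_{Dept II} = 1901·24232·37.9 / (2.5492172 × 10^6) = 684.86.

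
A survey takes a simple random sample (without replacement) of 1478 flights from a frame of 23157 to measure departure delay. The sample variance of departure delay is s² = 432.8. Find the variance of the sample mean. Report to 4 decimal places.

Under SRS without replacement, Var(ȳ) = (1 − f)·s²/n with f = n/N = 1478/23157 = 0.06382519.
Var(ȳ) = (1 − 0.06382519)·432.8/1478 = 0.93617481·0.29282815 = 0.27413833.

0.2741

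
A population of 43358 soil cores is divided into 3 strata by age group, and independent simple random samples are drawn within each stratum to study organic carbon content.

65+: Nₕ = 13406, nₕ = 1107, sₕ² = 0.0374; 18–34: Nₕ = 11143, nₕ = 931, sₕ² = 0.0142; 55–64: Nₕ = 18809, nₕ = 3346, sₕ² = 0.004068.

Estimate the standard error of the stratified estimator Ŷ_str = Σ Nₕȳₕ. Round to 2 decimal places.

Var(Ŷ_str) = Σₕ Nₕ²(1 − fₕ)sₕ²/nₕ.
65+: 13406²·(1 − 1107/13406)·0.0374/1107 = 5570.4849.
18–34: 11143²·(1 − 931/11143)·0.0142/931 = 1735.6078.
55–64: 18809²·(1 − 3346/18809)·0.004068/3346 = 353.6018.
Sum = 7659.6945.
SE = √(7659.6945) = 87.52.

87.52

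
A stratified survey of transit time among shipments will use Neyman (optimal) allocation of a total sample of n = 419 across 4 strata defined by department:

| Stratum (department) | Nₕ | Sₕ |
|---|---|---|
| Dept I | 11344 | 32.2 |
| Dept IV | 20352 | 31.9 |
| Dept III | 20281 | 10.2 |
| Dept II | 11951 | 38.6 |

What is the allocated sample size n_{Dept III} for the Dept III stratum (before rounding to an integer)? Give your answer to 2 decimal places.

51.51

Neyman allocation: nₕ = n·NₕSₕ / Σⱼ NⱼSⱼ.
Σ NⱼSⱼ = 11344·32.2 + 20352·31.9 + 20281·10.2 + 11951·38.6 = 1.6826804 × 10^6.
n_{Dept III} = 419·20281·10.2 / (1.6826804 × 10^6) = 51.51.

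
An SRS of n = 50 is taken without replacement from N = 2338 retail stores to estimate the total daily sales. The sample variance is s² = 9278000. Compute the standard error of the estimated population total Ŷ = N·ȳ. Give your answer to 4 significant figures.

996300

Var(Ŷ) = N²·Var(ȳ) = N²·(1 − n/N)·s²/n.
f = 50/2338 = 0.02138580; Var(ȳ) = 0.97861420·9278000/50 = 181591.65.
Var(Ŷ) = 2338² · 181591.65 = 9.9262427 × 10^11.
SE(Ŷ) = √(9.9262427 × 10^11) = 996300.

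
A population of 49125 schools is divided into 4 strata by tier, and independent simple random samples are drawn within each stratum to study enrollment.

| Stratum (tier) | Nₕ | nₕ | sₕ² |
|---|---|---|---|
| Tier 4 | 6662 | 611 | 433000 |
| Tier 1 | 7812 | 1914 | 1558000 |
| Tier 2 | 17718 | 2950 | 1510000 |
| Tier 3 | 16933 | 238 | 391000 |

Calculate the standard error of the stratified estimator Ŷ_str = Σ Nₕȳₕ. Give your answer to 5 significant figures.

Var(Ŷ_str) = Σₕ Nₕ²(1 − fₕ)sₕ²/nₕ.
Tier 4: 6662²·(1 − 611/6662)·433000/611 = 2.856791 × 10^10.
Tier 1: 7812²·(1 − 1914/7812)·1558000/1914 = 3.750529 × 10^10.
Tier 2: 17718²·(1 − 2950/17718)·1510000/2950 = 1.3393415 × 10^11.
Tier 3: 16933²·(1 − 238/16933)·391000/238 = 4.6442986 × 10^11.
Sum = 6.6443721 × 10^11.
SE = √(6.6443721 × 10^11) = 815130.

815130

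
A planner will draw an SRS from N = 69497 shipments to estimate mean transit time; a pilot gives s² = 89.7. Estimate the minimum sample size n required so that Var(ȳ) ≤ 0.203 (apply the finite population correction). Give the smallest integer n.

Without fpc, n₀ = s²/D = 89.7/0.203 = 441.8719.
With fpc, (1 − n/N)·s²/n ≤ D requires n ≥ n₀/(1 + n₀/N) = 441.8719/(1 + 441.8719/69497) = 439.0802.
Rounding up, n = 440.

440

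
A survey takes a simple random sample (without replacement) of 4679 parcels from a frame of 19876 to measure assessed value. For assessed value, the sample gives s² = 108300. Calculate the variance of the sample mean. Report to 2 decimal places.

Under SRS without replacement, Var(ȳ) = (1 − f)·s²/n with f = n/N = 4679/19876 = 0.23540954.
Var(ȳ) = (1 − 0.23540954)·108300/4679 = 0.76459046·23.145971 = 17.697189.

17.70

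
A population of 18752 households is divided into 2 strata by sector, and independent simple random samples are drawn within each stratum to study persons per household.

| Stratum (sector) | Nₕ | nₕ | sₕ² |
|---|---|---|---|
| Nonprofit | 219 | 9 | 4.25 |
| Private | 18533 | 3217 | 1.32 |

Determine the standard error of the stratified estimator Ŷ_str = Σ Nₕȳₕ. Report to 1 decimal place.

Var(Ŷ_str) = Σₕ Nₕ²(1 − fₕ)sₕ²/nₕ.
Nonprofit: 219²·(1 − 9/219)·4.25/9 = 21717.5.
Private: 18533²·(1 − 3217/18533)·1.32/3217 = 116469.97.
Sum = 138187.47.
SE = √(138187.47) = 371.7.

371.7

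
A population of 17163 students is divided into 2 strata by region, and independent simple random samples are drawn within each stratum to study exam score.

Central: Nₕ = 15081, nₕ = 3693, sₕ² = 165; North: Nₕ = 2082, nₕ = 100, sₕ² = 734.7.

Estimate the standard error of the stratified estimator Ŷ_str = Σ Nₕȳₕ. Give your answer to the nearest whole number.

Var(Ŷ_str) = Σₕ Nₕ²(1 − fₕ)sₕ²/nₕ.
Central: 15081²·(1 − 3693/15081)·165/3693 = 7.673301 × 10^6.
North: 2082²·(1 − 100/2082)·734.7/100 = 3.0317572 × 10^7.
Sum = 3.7990873 × 10^7.
SE = √(3.7990873 × 10^7) = 6164.

6164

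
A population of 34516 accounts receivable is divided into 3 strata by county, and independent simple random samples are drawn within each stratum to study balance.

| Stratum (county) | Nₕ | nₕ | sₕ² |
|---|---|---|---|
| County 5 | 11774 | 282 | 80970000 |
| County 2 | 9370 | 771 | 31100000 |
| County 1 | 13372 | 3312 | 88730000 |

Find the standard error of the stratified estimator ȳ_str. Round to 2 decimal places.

195.87

Var(ȳ_str) = Σₕ Wₕ²(1 − fₕ)sₕ²/nₕ with Wₕ = Nₕ/N, N = 34516.
County 5: Wₕ = 0.34111716; term = 0.34111716²·(1 − 0.02395108)·80970000/282 = 32610.222.
County 2: Wₕ = 0.27146830; term = 0.27146830²·(1 − 0.08228388)·31100000/771 = 2728.0519.
County 1: Wₕ = 0.38741453; term = 0.38741453²·(1 − 0.24768172)·88730000/3312 = 3025.0571.
Sum = 38363.331.
SE = √(38363.331) = 195.87.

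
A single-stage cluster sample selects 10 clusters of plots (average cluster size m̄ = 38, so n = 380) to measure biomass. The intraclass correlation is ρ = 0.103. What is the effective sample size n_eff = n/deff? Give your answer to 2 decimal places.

78.99

deff = 1 + (38 − 1)·0.103 = 1 + 3.811 = 4.811.
n_eff = 380 / 4.811 = 78.99.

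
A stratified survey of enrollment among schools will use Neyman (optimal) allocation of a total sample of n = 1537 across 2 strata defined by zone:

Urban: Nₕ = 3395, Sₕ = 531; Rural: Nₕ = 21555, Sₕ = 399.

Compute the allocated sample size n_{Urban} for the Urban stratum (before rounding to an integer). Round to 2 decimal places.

Neyman allocation: nₕ = n·NₕSₕ / Σⱼ NⱼSⱼ.
Σ NⱼSⱼ = 3395·531 + 21555·399 = 1.040319 × 10^7.
n_{Urban} = 1537·3395·531 / (1.040319 × 10^7) = 266.34.

266.34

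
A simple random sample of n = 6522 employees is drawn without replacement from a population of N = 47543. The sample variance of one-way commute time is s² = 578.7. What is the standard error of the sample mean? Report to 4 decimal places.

0.2767

Under SRS without replacement, Var(ȳ) = (1 − f)·s²/n with f = n/N = 6522/47543 = 0.13718108.
Var(ȳ) = (1 − 0.13718108)·578.7/6522 = 0.86281892·0.088730451 = 0.076558312.
SE(ȳ) = √(0.076558312) = 0.2767.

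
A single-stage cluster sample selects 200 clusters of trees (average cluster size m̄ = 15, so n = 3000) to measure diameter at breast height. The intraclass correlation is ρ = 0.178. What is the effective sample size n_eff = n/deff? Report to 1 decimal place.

859.1

deff = 1 + (15 − 1)·0.178 = 1 + 2.492 = 3.492.
n_eff = 3000 / 3.492 = 859.1.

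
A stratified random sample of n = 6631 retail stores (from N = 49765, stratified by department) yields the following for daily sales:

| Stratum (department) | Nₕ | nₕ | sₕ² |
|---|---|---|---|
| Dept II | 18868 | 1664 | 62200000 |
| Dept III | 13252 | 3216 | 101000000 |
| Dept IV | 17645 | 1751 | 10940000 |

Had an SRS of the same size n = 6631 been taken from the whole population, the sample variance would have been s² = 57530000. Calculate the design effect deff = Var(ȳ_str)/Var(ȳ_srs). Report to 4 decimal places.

0.9699

Var(ȳ_str) = Σ Wₕ²(1−fₕ)sₕ²/nₕ with Wₕ = Nₕ/49765:
  Dept II: (18868/49765)²·(1−1664/18868)·62200000/1664 = 4899.4164
  Dept III: (13252/49765)²·(1−3216/13252)·101000000/3216 = 1686.5507
  Dept IV: (17645/49765)²·(1−1751/17645)·10940000/1751 = 707.51888
  → Var(ȳ_str) = 7293.486.
Var(ȳ_srs) = (1 − 6631/49765)·57530000/6631 = 7519.8828.
deff = 7293.486 / 7519.8828 = 0.9699.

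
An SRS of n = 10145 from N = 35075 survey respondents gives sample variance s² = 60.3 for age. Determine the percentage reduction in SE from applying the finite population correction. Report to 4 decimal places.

f = n/N = 10145/35075 = 0.28923735.
SE_no-fpc = √(s²/n) = 0.077096139; SE_fpc = √((1−f)s²/n) = 0.064997242.
Ratio = √(1−f) = 0.84306741. Reduction = 100·(1 − 0.84306741) = 15.6933%.

15.6933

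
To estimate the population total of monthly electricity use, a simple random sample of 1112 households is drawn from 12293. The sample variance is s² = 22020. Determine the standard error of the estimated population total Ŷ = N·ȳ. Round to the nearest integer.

Var(Ŷ) = N²·Var(ȳ) = N²·(1 − n/N)·s²/n.
f = 1112/12293 = 0.09045798; Var(ȳ) = 0.90954202·22020/1112 = 18.010895.
Var(Ŷ) = 12293² · 18.010895 = 2.7217677 × 10^9.
SE(Ŷ) = √(2.7217677 × 10^9) = 52171.

52171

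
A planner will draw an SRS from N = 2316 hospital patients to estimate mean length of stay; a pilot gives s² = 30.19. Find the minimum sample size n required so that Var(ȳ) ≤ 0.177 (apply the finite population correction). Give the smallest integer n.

Without fpc, n₀ = s²/D = 30.19/0.177 = 170.5650.
With fpc, (1 − n/N)·s²/n ≤ D requires n ≥ n₀/(1 + n₀/N) = 170.5650/(1 + 170.5650/2316) = 158.8652.
Rounding up, n = 159.

159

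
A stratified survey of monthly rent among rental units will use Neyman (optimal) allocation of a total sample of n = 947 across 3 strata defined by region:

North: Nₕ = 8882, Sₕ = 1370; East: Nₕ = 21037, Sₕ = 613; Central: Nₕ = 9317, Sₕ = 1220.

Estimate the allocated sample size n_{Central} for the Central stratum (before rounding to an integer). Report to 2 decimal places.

295.47

Neyman allocation: nₕ = n·NₕSₕ / Σⱼ NⱼSⱼ.
Σ NⱼSⱼ = 8882·1370 + 21037·613 + 9317·1220 = 3.6430761 × 10^7.
n_{Central} = 947·9317·1220 / (3.6430761 × 10^7) = 295.47.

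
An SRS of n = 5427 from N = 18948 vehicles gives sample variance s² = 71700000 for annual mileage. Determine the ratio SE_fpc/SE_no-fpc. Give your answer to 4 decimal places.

0.8447

f = n/N = 5427/18948 = 0.28641545.
SE_no-fpc = √(s²/n) = 114.94224; SE_fpc = √((1−f)s²/n) = 97.096234.
Ratio = √(1−f) = 0.84473934.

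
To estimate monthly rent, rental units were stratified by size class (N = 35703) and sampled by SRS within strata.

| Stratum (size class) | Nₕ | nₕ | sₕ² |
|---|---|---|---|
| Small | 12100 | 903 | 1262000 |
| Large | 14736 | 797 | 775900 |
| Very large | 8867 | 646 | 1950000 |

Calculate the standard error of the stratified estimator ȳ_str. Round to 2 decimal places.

21.86

Var(ȳ_str) = Σₕ Wₕ²(1 − fₕ)sₕ²/nₕ with Wₕ = Nₕ/N, N = 35703.
Small: Wₕ = 0.33890709; term = 0.33890709²·(1 − 0.07462810)·1262000/903 = 148.54199.
Large: Wₕ = 0.41273843; term = 0.41273843²·(1 − 0.05408523)·775900/797 = 156.87338.
Very large: Wₕ = 0.24835448; term = 0.24835448²·(1 − 0.07285440)·1950000/646 = 172.62116.
Sum = 478.03653.
SE = √(478.03653) = 21.86.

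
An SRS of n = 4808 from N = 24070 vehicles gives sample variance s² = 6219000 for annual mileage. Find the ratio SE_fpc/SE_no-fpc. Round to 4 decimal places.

0.8946

f = n/N = 4808/24070 = 0.19975073.
SE_no-fpc = √(s²/n) = 35.964833; SE_fpc = √((1−f)s²/n) = 32.172936.
Ratio = √(1−f) = 0.89456653.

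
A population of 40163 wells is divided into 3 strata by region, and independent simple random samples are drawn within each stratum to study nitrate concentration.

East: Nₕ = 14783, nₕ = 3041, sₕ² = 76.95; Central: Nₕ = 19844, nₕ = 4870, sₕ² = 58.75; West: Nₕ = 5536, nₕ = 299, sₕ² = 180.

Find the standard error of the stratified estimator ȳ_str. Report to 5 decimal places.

0.12556

Var(ȳ_str) = Σₕ Wₕ²(1 − fₕ)sₕ²/nₕ with Wₕ = Nₕ/N, N = 40163.
East: Wₕ = 0.36807509; term = 0.36807509²·(1 − 0.20570926)·76.95/3041 = 0.0027229807.
Central: Wₕ = 0.49408660; term = 0.49408660²·(1 − 0.24541423)·58.75/4870 = 0.0022222538.
West: Wₕ = 0.13783831; term = 0.13783831²·(1 − 0.05401012)·180/299 = 0.01082001.
Sum = 0.015765245.
SE = √(0.015765245) = 0.12556.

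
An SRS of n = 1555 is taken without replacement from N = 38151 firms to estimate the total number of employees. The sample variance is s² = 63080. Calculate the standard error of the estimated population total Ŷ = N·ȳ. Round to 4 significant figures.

238000

Var(Ŷ) = N²·Var(ȳ) = N²·(1 − n/N)·s²/n.
f = 1555/38151 = 0.04075909; Var(ȳ) = 0.95924091·63080/1555 = 38.912487.
Var(Ŷ) = 38151² · 38.912487 = 5.6637078 × 10^10.
SE(Ŷ) = √(5.6637078 × 10^10) = 238000.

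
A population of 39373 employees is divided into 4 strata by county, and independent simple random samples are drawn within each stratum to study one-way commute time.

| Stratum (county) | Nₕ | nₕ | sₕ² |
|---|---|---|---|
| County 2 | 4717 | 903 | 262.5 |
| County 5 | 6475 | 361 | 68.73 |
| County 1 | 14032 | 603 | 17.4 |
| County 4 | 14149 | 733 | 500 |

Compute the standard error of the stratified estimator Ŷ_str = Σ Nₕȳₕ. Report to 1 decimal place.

Var(Ŷ_str) = Σₕ Nₕ²(1 − fₕ)sₕ²/nₕ.
County 2: 4717²·(1 − 903/4717)·262.5/903 = 5.2298366 × 10^6.
County 5: 6475²·(1 − 361/6475)·68.73/361 = 7.5371012 × 10^6.
County 1: 14032²·(1 − 603/14032)·17.4/603 = 5.4374489 × 10^6.
County 4: 14149²·(1 − 733/14149)·500/733 = 1.2948362 × 10^8.
Sum = 1.4768801 × 10^8.
SE = √(1.4768801 × 10^8) = 12152.7.

12152.7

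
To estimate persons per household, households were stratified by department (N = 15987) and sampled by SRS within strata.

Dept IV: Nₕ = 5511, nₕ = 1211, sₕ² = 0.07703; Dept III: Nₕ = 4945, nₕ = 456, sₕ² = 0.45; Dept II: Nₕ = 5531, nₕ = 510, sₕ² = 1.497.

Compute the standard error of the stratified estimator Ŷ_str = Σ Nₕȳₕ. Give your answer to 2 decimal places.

323.93

Var(Ŷ_str) = Σₕ Nₕ²(1 − fₕ)sₕ²/nₕ.
Dept IV: 5511²·(1 − 1211/5511)·0.07703/1211 = 1507.3518.
Dept III: 4945²·(1 − 456/4945)·0.45/456 = 21906.025.
Dept II: 5531²·(1 − 510/5531)·1.497/510 = 81516.496.
Sum = 104929.87.
SE = √(104929.87) = 323.93.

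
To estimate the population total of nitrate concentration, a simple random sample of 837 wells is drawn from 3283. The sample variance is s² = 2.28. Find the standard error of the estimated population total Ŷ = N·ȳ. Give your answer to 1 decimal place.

147.9

Var(Ŷ) = N²·Var(ȳ) = N²·(1 − n/N)·s²/n.
f = 837/3283 = 0.25494974; Var(ȳ) = 0.74505026·2.28/837 = 0.0020295276.
Var(Ŷ) = 3283² · 0.0020295276 = 21874.429.
SE(Ŷ) = √(21874.429) = 147.9.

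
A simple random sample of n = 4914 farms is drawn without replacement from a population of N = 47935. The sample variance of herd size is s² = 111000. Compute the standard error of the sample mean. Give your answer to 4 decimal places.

4.5025

Under SRS without replacement, Var(ȳ) = (1 − f)·s²/n with f = n/N = 4914/47935 = 0.10251382.
Var(ȳ) = (1 − 0.10251382)·111000/4914 = 0.89748618·22.588523 = 20.272887.
SE(ȳ) = √(20.272887) = 4.5025.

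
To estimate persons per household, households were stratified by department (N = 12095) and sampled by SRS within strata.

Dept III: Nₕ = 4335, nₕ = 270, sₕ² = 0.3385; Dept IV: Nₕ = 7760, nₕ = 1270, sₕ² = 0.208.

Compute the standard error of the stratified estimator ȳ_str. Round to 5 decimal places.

Var(ȳ_str) = Σₕ Wₕ²(1 − fₕ)sₕ²/nₕ with Wₕ = Nₕ/N, N = 12095.
Dept III: Wₕ = 0.35841257; term = 0.35841257²·(1 − 0.06228374)·0.3385/270 = 1.5101943 × 10^-4.
Dept IV: Wₕ = 0.64158743; term = 0.64158743²·(1 − 0.16365979)·0.208/1270 = 5.6383793 × 10^-5.
Sum = 2.0740322 × 10^-4.
SE = √(2.0740322 × 10^-4) = 0.01440.

0.01440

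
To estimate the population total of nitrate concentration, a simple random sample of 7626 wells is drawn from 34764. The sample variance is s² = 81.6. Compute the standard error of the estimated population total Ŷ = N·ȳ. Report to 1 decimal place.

Var(Ŷ) = N²·Var(ȳ) = N²·(1 − n/N)·s²/n.
f = 7626/34764 = 0.21936486; Var(ȳ) = 0.78063514·81.6/7626 = 0.0083529803.
Var(Ŷ) = 34764² · 0.0083529803 = 1.0094875 × 10^7.
SE(Ŷ) = √(1.0094875 × 10^7) = 3177.2.

3177.2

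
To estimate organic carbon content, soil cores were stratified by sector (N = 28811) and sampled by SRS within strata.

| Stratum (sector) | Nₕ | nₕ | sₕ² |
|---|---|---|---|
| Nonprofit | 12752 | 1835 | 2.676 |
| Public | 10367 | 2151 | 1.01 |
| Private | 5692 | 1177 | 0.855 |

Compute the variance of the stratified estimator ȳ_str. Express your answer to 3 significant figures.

Var(ȳ_str) = Σₕ Wₕ²(1 − fₕ)sₕ²/nₕ with Wₕ = Nₕ/N, N = 28811.
Nonprofit: Wₕ = 0.44260873; term = 0.44260873²·(1 − 0.14389900)·2.676/1835 = 2.4457665 × 10^-4.
Public: Wₕ = 0.35982784; term = 0.35982784²·(1 − 0.20748529)·1.01/2151 = 4.8181224 × 10^-5.
Private: Wₕ = 0.19756343; term = 0.19756343²·(1 − 0.20678145)·0.855/1177 = 2.249032 × 10^-5.
Sum = 3.1524819 × 10^-4.

3.15 × 10^-4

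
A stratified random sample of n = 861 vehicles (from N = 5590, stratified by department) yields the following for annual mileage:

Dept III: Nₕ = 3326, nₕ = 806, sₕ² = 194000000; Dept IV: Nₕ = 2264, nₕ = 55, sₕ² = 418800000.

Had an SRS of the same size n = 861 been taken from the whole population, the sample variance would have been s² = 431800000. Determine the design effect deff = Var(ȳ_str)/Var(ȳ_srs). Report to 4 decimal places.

3.0246

Var(ȳ_str) = Σ Wₕ²(1−fₕ)sₕ²/nₕ with Wₕ = Nₕ/5590:
  Dept III: (3326/5590)²·(1−806/3326)·194000000/806 = 64560.347
  Dept IV: (2264/5590)²·(1−55/2264)·418800000/55 = 1.2186879 × 10^6
  → Var(ȳ_str) = 1.2832482 × 10^6.
Var(ȳ_srs) = (1 − 861/5590)·431800000/861 = 424264.79.
deff = (1.2832482 × 10^6) / 424264.79 = 3.0246.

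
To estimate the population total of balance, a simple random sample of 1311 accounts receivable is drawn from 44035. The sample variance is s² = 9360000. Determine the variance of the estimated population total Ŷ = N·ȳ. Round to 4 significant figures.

1.343 × 10^13

Var(Ŷ) = N²·Var(ȳ) = N²·(1 − n/N)·s²/n.
f = 1311/44035 = 0.02977177; Var(ȳ) = 0.97022823·9360000/1311 = 6927.0299.
Var(Ŷ) = 44035² · 6927.0299 = 1.3432074 × 10^13.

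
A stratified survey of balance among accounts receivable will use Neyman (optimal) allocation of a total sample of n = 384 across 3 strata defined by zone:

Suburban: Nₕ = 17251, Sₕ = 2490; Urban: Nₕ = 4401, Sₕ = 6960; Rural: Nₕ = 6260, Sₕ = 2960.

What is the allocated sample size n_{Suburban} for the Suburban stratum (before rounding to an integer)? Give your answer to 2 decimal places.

179.07

Neyman allocation: nₕ = n·NₕSₕ / Σⱼ NⱼSⱼ.
Σ NⱼSⱼ = 17251·2490 + 4401·6960 + 6260·2960 = 9.211555 × 10^7.
n_{Suburban} = 384·17251·2490 / (9.211555 × 10^7) = 179.07.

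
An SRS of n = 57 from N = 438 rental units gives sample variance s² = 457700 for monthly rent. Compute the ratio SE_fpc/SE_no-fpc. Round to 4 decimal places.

0.9327

f = n/N = 57/438 = 0.13013699.
SE_no-fpc = √(s²/n) = 89.609288; SE_fpc = √((1−f)s²/n) = 83.575399.
Ratio = √(1−f) = 0.93266447.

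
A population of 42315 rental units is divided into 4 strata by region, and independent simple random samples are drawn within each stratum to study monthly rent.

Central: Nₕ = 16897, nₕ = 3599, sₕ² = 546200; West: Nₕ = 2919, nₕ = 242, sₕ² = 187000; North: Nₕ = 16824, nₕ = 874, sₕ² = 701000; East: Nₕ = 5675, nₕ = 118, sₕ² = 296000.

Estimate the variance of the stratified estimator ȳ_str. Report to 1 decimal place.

Var(ȳ_str) = Σₕ Wₕ²(1 − fₕ)sₕ²/nₕ with Wₕ = Nₕ/N, N = 42315.
Central: Wₕ = 0.39931466; term = 0.39931466²·(1 − 0.21299639)·546200/3599 = 19.04483.
West: Wₕ = 0.06898263; term = 0.06898263²·(1 − 0.08290510)·187000/242 = 3.372252.
North: Wₕ = 0.39758951; term = 0.39758951²·(1 − 0.05194960)·701000/874 = 120.20093.
East: Wₕ = 0.13411320; term = 0.13411320²·(1 − 0.02079295)·296000/118 = 44.180159.
Sum = 186.79817.

186.8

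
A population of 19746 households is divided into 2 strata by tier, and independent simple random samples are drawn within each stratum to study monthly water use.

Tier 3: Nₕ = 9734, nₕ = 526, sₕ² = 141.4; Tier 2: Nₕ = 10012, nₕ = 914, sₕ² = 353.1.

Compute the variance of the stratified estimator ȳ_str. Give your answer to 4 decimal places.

Var(ȳ_str) = Σₕ Wₕ²(1 − fₕ)sₕ²/nₕ with Wₕ = Nₕ/N, N = 19746.
Tier 3: Wₕ = 0.49296060; term = 0.49296060²·(1 − 0.05403739)·141.4/526 = 0.06179624.
Tier 2: Wₕ = 0.50703940; term = 0.50703940²·(1 − 0.09129045)·353.1/914 = 0.090252664.
Sum = 0.1520489.

0.1520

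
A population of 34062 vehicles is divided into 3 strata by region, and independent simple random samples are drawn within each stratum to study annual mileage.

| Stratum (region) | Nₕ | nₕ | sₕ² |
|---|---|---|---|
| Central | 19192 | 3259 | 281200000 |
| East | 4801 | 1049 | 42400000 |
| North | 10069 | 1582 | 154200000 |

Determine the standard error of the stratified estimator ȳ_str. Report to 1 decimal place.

174.8

Var(ȳ_str) = Σₕ Wₕ²(1 − fₕ)sₕ²/nₕ with Wₕ = Nₕ/N, N = 34062.
Central: Wₕ = 0.56344313; term = 0.56344313²·(1 − 0.16981034)·281200000/3259 = 22740.942.
East: Wₕ = 0.14094886; term = 0.14094886²·(1 − 0.21849615)·42400000/1049 = 627.54463.
North: Wₕ = 0.29560801; term = 0.29560801²·(1 − 0.15711590)·154200000/1582 = 7179.2347.
Sum = 30547.721.
SE = √(30547.721) = 174.8.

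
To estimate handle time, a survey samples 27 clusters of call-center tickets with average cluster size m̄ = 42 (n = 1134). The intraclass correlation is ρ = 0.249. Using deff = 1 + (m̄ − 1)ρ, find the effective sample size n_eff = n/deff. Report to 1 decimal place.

deff = 1 + (42 − 1)·0.249 = 1 + 10.209 = 11.209.
n_eff = 1134 / 11.209 = 101.2.

101.2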